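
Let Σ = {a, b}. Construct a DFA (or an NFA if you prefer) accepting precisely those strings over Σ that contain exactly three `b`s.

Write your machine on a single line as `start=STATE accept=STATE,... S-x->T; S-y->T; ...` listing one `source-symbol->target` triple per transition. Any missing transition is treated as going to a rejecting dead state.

Only the number of `b`s matters, and only up to 4. Make a chain q0 → q1 → q2 → q3 → q4 advanced by each `b` (with q4 absorbing); every other symbol self-loops. The accepting set is {q3}.
        a   b  
>  q0   q0  q1 
   q1   q1  q2 
   q2   q2  q3 
 * q3   q3  q4 
   q4   q4  q4 
(> = start, * = accepting)

start=q0; accept=q3; q0-a->q0; q0-b->q1; q1-a->q1; q1-b->q2; q2-a->q2; q2-b->q3; q3-a->q3; q3-b->q4; q4-a->q4; q4-b->q4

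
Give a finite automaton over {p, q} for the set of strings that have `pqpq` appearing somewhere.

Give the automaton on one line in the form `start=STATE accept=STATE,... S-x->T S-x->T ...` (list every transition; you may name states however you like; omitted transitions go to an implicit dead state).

States s0..s3 record the length of the longest prefix of `pqpq` that matches the current input suffix. Reaching s4 means `pqpq` has been seen, and we stay there forever. Accept from s4.
        p   q  
>  s0   s1  s0 
   s1   s1  s2 
   s2   s3  s0 
   s3   s1  s4 
 * s4   s4  s4 
(> = start, * = accepting)

start=s0 accept=s4 s0-p->s1 s0-q->s0 s1-p->s1 s1-q->s2 s2-p->s3 s2-q->s0 s3-p->s1 s3-q->s4 s4-p->s4 s4-q->s4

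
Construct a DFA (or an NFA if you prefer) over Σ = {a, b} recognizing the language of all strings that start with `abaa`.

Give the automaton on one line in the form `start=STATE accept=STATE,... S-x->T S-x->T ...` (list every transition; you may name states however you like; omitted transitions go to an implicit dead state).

start=q0 accept=q4 q0-a->q1 q0-b->q5 q1-a->q5 q1-b->q2 q2-a->q3 q2-b->q5 q3-a->q4 q3-b->q5 q4-a->q4 q4-b->q4 q5-a->q5 q5-b->q5

Walk along `abaa` while the input agrees: from q0 take `a` to q1, and so on. Any deviation drops to the rejecting sink q5. Once q4 is reached the prefix is confirmed and every continuation is accepted.
6 states suffice.
        a   b  
>  q0   q1  q5 
   q1   q5  q2 
   q2   q3  q5 
   q3   q4  q5 
 * q4   q4  q4 
   q5   q5  q5 
(> = start, * = accepting)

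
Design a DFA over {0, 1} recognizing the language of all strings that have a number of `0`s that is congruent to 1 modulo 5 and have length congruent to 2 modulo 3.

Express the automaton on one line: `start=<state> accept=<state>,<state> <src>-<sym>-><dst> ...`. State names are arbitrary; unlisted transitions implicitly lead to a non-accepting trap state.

start=q0 accept=q4 q0-0->q1 q0-1->q2 q1-0->q3 q1-1->q4 q2-0->q4 q2-1->q5 q3-0->q6 q3-1->q7 q4-0->q7 q4-1->q8 q5-0->q8 q5-1->q0 q6-0->q9 q6-1->q10 q7-0->q10 q7-1->q11 q8-0->q11 q8-1->q1 q9-0->q5 q9-1->q12 q10-0->q12 q10-1->q13 q11-0->q13 q11-1->q3 q12-0->q0 q12-1->q14 q13-0->q14 q13-1->q6 q14-0->q2 q14-1->q9

Handle the two conditions separately and then intersect. The first has 5 states tracking the count of `0`s modulo 5; the second has 3 states tracking the input length modulo 3. A product state is a pair (one from each), accepting exactly when both do.
With 15 states:
          0    1  
>  q0     q1   q2 
   q1     q3   q4 
   q2     q4   q5 
   q3     q6   q7 
 * q4     q7   q8 
   q5     q8   q0 
   q6     q9  q10 
   q7    q10  q11 
   q8    q11   q1 
   q9     q5  q12 
   q10   q12  q13 
   q11   q13   q3 
   q12    q0  q14 
   q13   q14   q6 
   q14    q2   q9 
(> = start, * = accepting)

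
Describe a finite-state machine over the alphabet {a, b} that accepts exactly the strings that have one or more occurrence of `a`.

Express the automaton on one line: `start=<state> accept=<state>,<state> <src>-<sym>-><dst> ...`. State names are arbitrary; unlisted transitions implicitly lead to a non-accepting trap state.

start=S0 accept=S1,S2 S0-a->S1 S0-b->S0 S1-a->S2 S1-b->S1 S2-a->S2 S2-b->S2

Count `a`s, saturating at 2: state S0 means no `a` yet, S1 means one `a` seen, S2 means more than one. Each `a` increments (capped at S2); other symbols loop. Accept from {S1, S2}.
        a   b  
>  S0   S1  S0 
 * S1   S2  S1 
 * S2   S2  S2 
(> = start, * = accepting)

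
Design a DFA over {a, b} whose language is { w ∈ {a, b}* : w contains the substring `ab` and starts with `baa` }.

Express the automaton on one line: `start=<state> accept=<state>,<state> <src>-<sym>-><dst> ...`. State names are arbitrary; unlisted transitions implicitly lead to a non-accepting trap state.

Build one automaton per condition and run them in lockstep. One (3 states) tracks whether and how much of `ab` has been seen; the other (5 states) tracks whether the input so far still matches the prefix `baa`. Each combined state is a pair, one component from each; accept when both components accept.
8 states suffice.
        a   b  
>  q0   q1  q2 
   q1   q1  q3 
   q2   q4  q5 
   q3   q3  q3 
   q4   q6  q3 
   q5   q1  q5 
   q6   q6  q7 
 * q7   q7  q7 
(> = start, * = accepting)

start=q0 accept=q7 q0-a->q1 q0-b->q2 q1-a->q1 q1-b->q3 q2-a->q4 q2-b->q5 q3-a->q3 q3-b->q3 q4-a->q6 q4-b->q3 q5-a->q1 q5-b->q5 q6-a->q6 q6-b->q7 q7-a->q7 q7-b->q7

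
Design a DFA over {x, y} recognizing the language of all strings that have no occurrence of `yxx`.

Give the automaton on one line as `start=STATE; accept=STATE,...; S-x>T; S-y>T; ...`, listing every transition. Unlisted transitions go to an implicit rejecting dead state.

This is the complement of 'contains `yxx`'. Use the same substring-matching states — s0 through s3 holding how much of `yxx` has just been matched — but flip the accepting set: everything except the trap s3 accepts.
With 4 states:
        x   y  
>* s0   s0  s1 
 * s1   s2  s1 
 * s2   s3  s1 
   s3   s3  s3 
(> = start, * = accepting)

start=s0; accept=s0,s1,s2; s0-x>s0; s0-y>s1; s1-x>s2; s1-y>s1; s2-x>s3; s2-y>s1; s3-x>s3; s3-y>s3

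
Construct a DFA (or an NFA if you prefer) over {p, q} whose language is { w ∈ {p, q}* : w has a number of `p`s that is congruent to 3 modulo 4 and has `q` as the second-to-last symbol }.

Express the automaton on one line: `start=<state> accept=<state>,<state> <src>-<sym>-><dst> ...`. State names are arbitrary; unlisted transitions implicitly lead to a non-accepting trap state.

start=A accept=G,H A-p->B A-q->A B-p->C B-q->B C-p->D C-q->E D-p->A D-q->F E-p->G E-q->E F-p->A F-q->H G-p->A G-q->F H-p->A H-q->H

Run two small machines in parallel and take their product. One (4 states) tracks the count of `p`s modulo 4; the other (7 states) tracks the last 2 symbols read. Each combined state is a pair, one component from each; accept when both components accept. After merging equivalent states the machine shrinks.
An 8-state machine:
       p  q 
>  A   B  A 
   B   C  B 
   C   D  E 
   D   A  F 
   E   G  E 
   F   A  H 
 * G   A  F 
 * H   A  H 
(> = start, * = accepting)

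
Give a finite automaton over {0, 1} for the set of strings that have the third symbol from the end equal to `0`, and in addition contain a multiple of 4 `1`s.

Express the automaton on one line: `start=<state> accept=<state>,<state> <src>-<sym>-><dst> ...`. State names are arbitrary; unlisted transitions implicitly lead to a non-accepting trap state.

Handle the two conditions separately and then intersect. The first has 15 states tracking the last 3 symbols read; the second has 4 states tracking the count of `1`s modulo 4. A product state is a pair (one from each), accepting exactly when both do. After merging equivalent states the machine shrinks.
With 15 states:
       0  1 
>  A   B  C 
   B   D  C 
   C   C  E 
   D   F  C 
   E   G  H 
 * F   F  C 
   G   G  I 
   H   J  A 
   I   J  K 
   J   L  M 
 * K   B  C 
   L   L  N 
   M   O  C 
 * N   O  C 
 * O   D  C 
(> = start, * = accepting)

start=A accept=F,K,N,O A-0->B A-1->C B-0->D B-1->C C-0->C C-1->E D-0->F D-1->C E-0->G E-1->H F-0->F F-1->C G-0->G G-1->I H-0->J H-1->A I-0->J I-1->K J-0->L J-1->M K-0->B K-1->C L-0->L L-1->N M-0->O M-1->C N-0->O N-1->C O-0->D O-1->C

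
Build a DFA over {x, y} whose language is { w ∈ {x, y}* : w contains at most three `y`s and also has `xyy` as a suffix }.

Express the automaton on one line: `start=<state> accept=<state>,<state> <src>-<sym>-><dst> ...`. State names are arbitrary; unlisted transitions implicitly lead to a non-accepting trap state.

start=s0 accept=s6 s0-x->s1 s0-y->s2 s1-x->s1 s1-y->s3 s2-x->s4 s2-y->s5 s3-x->s4 s3-y->s6 s4-x->s4 s4-y->s7 s5-x->s5 s5-y->s5 s6-x->s5 s6-y->s5 s7-x->s5 s7-y->s6

Handle the two conditions separately and then intersect. One (5 states) tracks the count of `y`s, saturating at 4; the other (4 states) tracks how much of the suffix `xyy` has currently been matched. Each combined state is a pair, one component from each; accept when both components accept. After merging equivalent states the machine shrinks.
8 states suffice.
        x   y  
>  s0   s1  s2 
   s1   s1  s3 
   s2   s4  s5 
   s3   s4  s6 
   s4   s4  s7 
   s5   s5  s5 
 * s6   s5  s5 
   s7   s5  s6 
(> = start, * = accepting)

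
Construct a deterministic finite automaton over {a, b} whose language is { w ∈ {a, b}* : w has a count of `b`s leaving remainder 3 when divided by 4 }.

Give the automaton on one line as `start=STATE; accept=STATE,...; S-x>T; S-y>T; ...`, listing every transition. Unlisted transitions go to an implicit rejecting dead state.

start=s0; accept=s3; s0-a>s0; s0-b>s1; s1-a>s1; s1-b>s2; s2-a>s2; s2-b>s3; s3-a>s3; s3-b>s0

Keep the running count of `b`s modulo 4: each `b` advances along the cycle s0 → s1 → s2 → s3 → s0 while other symbols loop. Accept at s3.
        a   b  
>  s0   s0  s1 
   s1   s1  s2 
   s2   s2  s3 
 * s3   s3  s0 
(> = start, * = accepting)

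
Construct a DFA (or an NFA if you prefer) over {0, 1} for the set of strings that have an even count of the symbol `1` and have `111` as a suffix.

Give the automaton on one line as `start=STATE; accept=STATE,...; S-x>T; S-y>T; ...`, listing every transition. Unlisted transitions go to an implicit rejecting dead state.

start=s0; accept=s4; s0-0>s0; s0-1>s1; s1-0>s1; s1-1>s2; s2-0>s0; s2-1>s3; s3-0>s1; s3-1>s4; s4-0>s0; s4-1>s3

Run two small machines in parallel and take their product. The first has 2 states tracking the count of `1`s modulo 2; the second has 4 states tracking how much of the suffix `111` has currently been matched. A product state is a pair (one from each), accepting exactly when both do. Minimizing collapses redundant product states.
A 5-state machine:
        0   1  
>  s0   s0  s1 
   s1   s1  s2 
   s2   s0  s3 
   s3   s1  s4 
 * s4   s0  s3 
(> = start, * = accepting)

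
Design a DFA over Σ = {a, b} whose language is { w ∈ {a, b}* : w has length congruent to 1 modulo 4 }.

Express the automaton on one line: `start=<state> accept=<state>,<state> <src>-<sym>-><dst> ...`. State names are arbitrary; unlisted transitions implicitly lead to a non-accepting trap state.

Only the length mod 4 matters, so use a 4-cycle: from any state, every input symbol moves to the next state, wrapping s3 back to s0. Mark s1 accepting.
        a   b  
>  s0   s1  s1 
 * s1   s2  s2 
   s2   s3  s3 
   s3   s0  s0 
(> = start, * = accepting)

start=s0 accept=s1 s0-a->s1 s0-b->s1 s1-a->s2 s1-b->s2 s2-a->s3 s2-b->s3 s3-a->s0 s3-b->s0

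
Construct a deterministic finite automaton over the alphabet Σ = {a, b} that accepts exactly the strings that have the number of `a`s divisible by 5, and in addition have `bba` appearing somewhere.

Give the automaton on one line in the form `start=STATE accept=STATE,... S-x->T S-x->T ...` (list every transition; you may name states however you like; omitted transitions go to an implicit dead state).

Handle the two conditions separately and then intersect. One (5 states) tracks the count of `a`s modulo 5; the other (4 states) tracks whether and how much of `bba` has been seen. Each combined state is a pair, one component from each; accept when both components accept. Equivalent product states are then merged.
With 16 states:
          a    b  
>  q0     q1   q2 
   q1     q3   q4 
   q2     q1   q5 
   q3     q6   q7 
   q4     q3   q8 
   q5     q8   q5 
   q6     q9  q10 
   q7     q6  q11 
   q8    q11   q8 
   q9     q0  q12 
   q10    q9  q13 
   q11   q13  q11 
   q12    q0  q14 
   q13   q14  q13 
   q14   q15  q14 
 * q15    q8  q15 
(> = start, * = accepting)

start=q0 accept=q15 q0-a->q1 q0-b->q2 q1-a->q3 q1-b->q4 q2-a->q1 q2-b->q5 q3-a->q6 q3-b->q7 q4-a->q3 q4-b->q8 q5-a->q8 q5-b->q5 q6-a->q9 q6-b->q10 q7-a->q6 q7-b->q11 q8-a->q11 q8-b->q8 q9-a->q0 q9-b->q12 q10-a->q9 q10-b->q13 q11-a->q13 q11-b->q11 q12-a->q0 q12-b->q14 q13-a->q14 q13-b->q13 q14-a->q15 q14-b->q14 q15-a->q8 q15-b->q15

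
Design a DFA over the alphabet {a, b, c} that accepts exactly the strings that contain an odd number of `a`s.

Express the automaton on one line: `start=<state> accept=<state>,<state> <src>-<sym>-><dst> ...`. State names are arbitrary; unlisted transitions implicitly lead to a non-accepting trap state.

Keep the running count of `a`s modulo 2: each `a` advances along the cycle s0 → s1 → s0 while other symbols loop. Accept at s1.
A 2-state machine:
        a   b   c  
>  s0   s1  s0  s0 
 * s1   s0  s1  s1 
(> = start, * = accepting)

start=s0 accept=s1 s0-a->s1 s0-b->s0 s0-c->s0 s1-a->s0 s1-b->s1 s1-c->s1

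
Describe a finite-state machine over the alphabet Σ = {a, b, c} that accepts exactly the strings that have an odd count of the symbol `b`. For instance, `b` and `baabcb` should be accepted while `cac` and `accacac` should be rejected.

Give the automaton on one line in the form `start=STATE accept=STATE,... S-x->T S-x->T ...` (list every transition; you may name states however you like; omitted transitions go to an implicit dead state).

The only thing that matters is how many `b`s have appeared, reduced mod 2. Use one state per residue: S0 for 0, …, S1 for 1. Reading `b` moves to the next residue; anything else stays put. S1 is accepting.
        a   b   c  
>  S0   S0  S1  S0 
 * S1   S1  S0  S1 
(> = start, * = accepting)

start=S0 accept=S1 S0-a->S0 S0-b->S1 S0-c->S0 S1-a->S1 S1-b->S0 S1-c->S1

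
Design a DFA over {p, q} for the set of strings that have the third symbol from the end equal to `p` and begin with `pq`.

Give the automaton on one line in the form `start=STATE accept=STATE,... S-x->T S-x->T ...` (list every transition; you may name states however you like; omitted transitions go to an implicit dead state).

Handle the two conditions separately and then intersect. One (15 states) tracks the last 3 symbols read; the other (4 states) tracks whether the input so far still matches the prefix `pq`. Each combined state is a pair, one component from each; accept when both components accept. Minimizing collapses redundant product states.
With 11 states:
       p  q 
>  A   B  C 
   B   C  D 
   C   C  C 
   D   E  F 
 * E   G  D 
 * F   H  I 
   G   J  K 
   H   G  D 
   I   H  I 
 * J   J  K 
 * K   E  F 
(> = start, * = accepting)

start=A accept=E,F,J,K A-p->B A-q->C B-p->C B-q->D C-p->C C-q->C D-p->E D-q->F E-p->G E-q->D F-p->H F-q->I G-p->J G-q->K H-p->G H-q->D I-p->H I-q->I J-p->J J-q->K K-p->E K-q->F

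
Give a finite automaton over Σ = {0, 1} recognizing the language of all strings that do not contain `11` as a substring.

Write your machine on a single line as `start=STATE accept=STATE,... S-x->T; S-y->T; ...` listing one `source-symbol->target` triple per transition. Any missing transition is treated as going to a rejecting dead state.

This is the complement of 'contains `11`'. Use the same substring-matching states — A through C holding how much of `11` has just been matched — but flip the accepting set: everything except the trap C accepts.
       0  1 
>* A   A  B 
 * B   A  C 
   C   C  C 
(> = start, * = accepting)

start=A; accept=A,B; A-0->A; A-1->B; B-0->A; B-1->C; C-0->C; C-1->C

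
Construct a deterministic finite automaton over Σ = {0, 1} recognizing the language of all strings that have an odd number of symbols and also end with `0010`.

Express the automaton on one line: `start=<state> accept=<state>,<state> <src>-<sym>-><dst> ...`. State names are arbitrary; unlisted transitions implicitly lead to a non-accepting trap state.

start=A accept=F A-0->B A-1->B B-0->C B-1->A C-0->D C-1->B D-0->C D-1->E E-0->F E-1->B F-0->C F-1->A

Handle the two conditions separately and then intersect. The first has 2 states tracking the input length modulo 2; the second has 5 states tracking how much of the suffix `0010` has currently been matched. A product state is a pair (one from each), accepting exactly when both do. After merging equivalent states the machine shrinks.
With 6 states:
       0  1 
>  A   B  B 
   B   C  A 
   C   D  B 
   D   C  E 
   E   F  B 
 * F   C  A 
(> = start, * = accepting)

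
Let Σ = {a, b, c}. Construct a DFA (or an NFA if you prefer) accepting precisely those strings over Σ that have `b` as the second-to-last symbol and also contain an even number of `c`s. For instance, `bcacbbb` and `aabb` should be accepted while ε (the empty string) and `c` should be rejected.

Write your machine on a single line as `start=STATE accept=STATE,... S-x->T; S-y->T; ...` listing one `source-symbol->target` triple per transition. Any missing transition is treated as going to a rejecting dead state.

start=q0; accept=q7,q8,q18; q0-a->q1; q0-b->q2; q0-c->q3; q1-a->q4; q1-b->q5; q1-c->q6; q2-a->q7; q2-b->q8; q2-c->q9; q3-a->q10; q3-b->q11; q3-c->q12; q4-a->q4; q4-b->q5; q4-c->q6; q5-a->q7; q5-b->q8; q5-c->q9; q6-a->q10; q6-b->q11; q6-c->q12; q7-a->q4; q7-b->q5; q7-c->q6; q8-a->q7; q8-b->q8; q8-c->q9; q9-a->q10; q9-b->q11; q9-c->q12; q10-a->q13; q10-b->q14; q10-c->q15; q11-a->q16; q11-b->q17; q11-c->q18; q12-a->q19; q12-b->q20; q12-c->q21; q13-a->q13; q13-b->q14; q13-c->q15; q14-a->q16; q14-b->q17; q14-c->q18; q15-a->q19; q15-b->q20; q15-c->q21; q16-a->q13; q16-b->q14; q16-c->q15; q17-a->q16; q17-b->q17; q17-c->q18; q18-a->q19; q18-b->q20; q18-c->q21; q19-a->q4; q19-b->q5; q19-c->q6; q20-a->q7; q20-b->q8; q20-c->q9; q21-a->q10; q21-b->q11; q21-c->q12

Run two small machines in parallel and take their product. One (13 states) tracks the last 2 symbols read; the other (2 states) tracks the count of `c`s modulo 2. Each combined state is a pair, one component from each; accept when both components accept.
22 states suffice.
          a    b    c  
>  q0     q1   q2   q3 
   q1     q4   q5   q6 
   q2     q7   q8   q9 
   q3    q10  q11  q12 
   q4     q4   q5   q6 
   q5     q7   q8   q9 
   q6    q10  q11  q12 
 * q7     q4   q5   q6 
 * q8     q7   q8   q9 
   q9    q10  q11  q12 
   q10   q13  q14  q15 
   q11   q16  q17  q18 
   q12   q19  q20  q21 
   q13   q13  q14  q15 
   q14   q16  q17  q18 
   q15   q19  q20  q21 
   q16   q13  q14  q15 
   q17   q16  q17  q18 
 * q18   q19  q20  q21 
   q19    q4   q5   q6 
   q20    q7   q8   q9 
   q21   q10  q11  q12 
(> = start, * = accepting)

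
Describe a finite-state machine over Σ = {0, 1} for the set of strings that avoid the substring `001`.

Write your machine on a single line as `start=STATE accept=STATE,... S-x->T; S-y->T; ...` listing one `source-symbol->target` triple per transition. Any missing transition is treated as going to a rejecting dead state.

start=s0; accept=s0,s1,s2; s0-0->s1; s0-1->s0; s1-0->s2; s1-1->s0; s2-0->s2; s2-1->s3; s3-0->s3; s3-1->s3

This is the complement of 'contains `001`'. Use the same substring-matching states — s0 through s3 holding how much of `001` has just been matched — but flip the accepting set: everything except the trap s3 accepts.
A 4-state machine:
        0   1  
>* s0   s1  s0 
 * s1   s2  s0 
 * s2   s2  s3 
   s3   s3  s3 
(> = start, * = accepting)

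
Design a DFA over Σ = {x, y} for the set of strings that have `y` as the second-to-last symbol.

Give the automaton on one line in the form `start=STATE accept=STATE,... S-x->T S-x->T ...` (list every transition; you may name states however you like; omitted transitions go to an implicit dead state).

Because acceptance depends on a position counted from the end, the machine has to buffer the most recent 2 symbols. Make each state the string of the last up-to-2 symbols read; on input `x` shift the window left and append `x`. Accept when the buffered window has length 2 and begins with `y`.
7 states suffice.
       x  y 
>  A   B  C 
   B   D  E 
   C   F  G 
   D   D  E 
   E   F  G 
 * F   D  E 
 * G   F  G 
(> = start, * = accepting)

start=A accept=F,G A-x->B A-y->C B-x->D B-y->E C-x->F C-y->G D-x->D D-y->E E-x->F E-y->G F-x->D F-y->E G-x->F G-y->G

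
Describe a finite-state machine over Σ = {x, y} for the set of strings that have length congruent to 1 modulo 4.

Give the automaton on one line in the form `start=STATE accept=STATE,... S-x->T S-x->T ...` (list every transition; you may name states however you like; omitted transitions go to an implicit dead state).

start=s0 accept=s1 s0-x->s1 s0-y->s1 s1-x->s2 s1-y->s2 s2-x->s3 s2-y->s3 s3-x->s0 s3-y->s0

Only the length mod 4 matters, so use a 4-cycle: from any state, every input symbol moves to the next state, wrapping s3 back to s0. Mark s1 accepting.
4 states suffice.
        x   y  
>  s0   s1  s1 
 * s1   s2  s2 
   s2   s3  s3 
   s3   s0  s0 
(> = start, * = accepting)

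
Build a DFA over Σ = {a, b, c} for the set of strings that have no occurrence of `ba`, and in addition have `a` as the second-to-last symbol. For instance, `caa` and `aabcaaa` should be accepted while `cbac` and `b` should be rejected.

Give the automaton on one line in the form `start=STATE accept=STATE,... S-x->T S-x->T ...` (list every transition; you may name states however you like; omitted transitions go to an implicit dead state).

Handle the two conditions separately and then intersect. The first has 3 states tracking partial matches of the forbidden pattern `ba`; the second has 13 states tracking the last 2 symbols read. A product state is a pair (one from each), accepting exactly when both do. Equivalent product states are then merged.
7 states suffice.
        a   b   c  
>  q0   q1  q2  q0 
   q1   q3  q4  q5 
   q2   q6  q2  q0 
 * q3   q3  q4  q5 
 * q4   q6  q2  q0 
 * q5   q1  q2  q0 
   q6   q6  q6  q6 
(> = start, * = accepting)

start=q0 accept=q3,q4,q5 q0-a->q1 q0-b->q2 q0-c->q0 q1-a->q3 q1-b->q4 q1-c->q5 q2-a->q6 q2-b->q2 q2-c->q0 q3-a->q3 q3-b->q4 q3-c->q5 q4-a->q6 q4-b->q2 q4-c->q0 q5-a->q1 q5-b->q2 q5-c->q0 q6-a->q6 q6-b->q6 q6-c->q6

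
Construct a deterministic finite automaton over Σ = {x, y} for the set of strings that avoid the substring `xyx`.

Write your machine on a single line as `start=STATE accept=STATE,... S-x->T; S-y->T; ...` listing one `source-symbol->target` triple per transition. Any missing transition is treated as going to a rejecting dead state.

start=A; accept=A,B,C; A-x->B; A-y->A; B-x->B; B-y->C; C-x->D; C-y->A; D-x->D; D-y->D

Track partial matches of the forbidden pattern `xyx`. State D is a dead state reached once `xyx` has occurred; every other state accepts. A means no part of `xyx` is currently matched.
       x  y 
>* A   B  A 
 * B   B  C 
 * C   D  A 
   D   D  D 
(> = start, * = accepting)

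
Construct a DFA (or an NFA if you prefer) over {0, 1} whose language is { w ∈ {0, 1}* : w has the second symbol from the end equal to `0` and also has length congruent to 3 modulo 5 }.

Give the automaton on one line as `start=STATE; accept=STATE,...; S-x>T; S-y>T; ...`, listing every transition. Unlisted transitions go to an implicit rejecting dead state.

start=A; accept=E; A-0>B; A-1>B; B-0>C; B-1>D; C-0>E; C-1>E; D-0>F; D-1>F; E-0>G; E-1>G; F-0>G; F-1>G; G-0>A; G-1>A

Build one automaton per condition and run them in lockstep. The first has 7 states tracking the last 2 symbols read; the second has 5 states tracking the input length modulo 5. A product state is a pair (one from each), accepting exactly when both do. After merging equivalent states the machine shrinks.
       0  1 
>  A   B  B 
   B   C  D 
   C   E  E 
   D   F  F 
 * E   G  G 
   F   G  G 
   G   A  A 
(> = start, * = accepting)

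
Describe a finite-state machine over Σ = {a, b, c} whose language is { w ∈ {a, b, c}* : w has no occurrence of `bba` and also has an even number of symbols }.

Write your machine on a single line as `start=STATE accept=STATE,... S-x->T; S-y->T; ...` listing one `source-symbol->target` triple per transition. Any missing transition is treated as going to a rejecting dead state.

start=S0; accept=S0,S3,S4; S0-a->S1; S0-b->S2; S0-c->S1; S1-a->S0; S1-b->S3; S1-c->S0; S2-a->S0; S2-b->S4; S2-c->S0; S3-a->S1; S3-b->S5; S3-c->S1; S4-a->S6; S4-b->S5; S4-c->S1; S5-a->S7; S5-b->S4; S5-c->S0; S6-a->S7; S6-b->S7; S6-c->S7; S7-a->S6; S7-b->S6; S7-c->S6

Run two small machines in parallel and take their product. The first has 4 states tracking partial matches of the forbidden pattern `bba`; the second has 2 states tracking the input length modulo 2. A product state is a pair (one from each), accepting exactly when both do.
An 8-state machine:
        a   b   c  
>* S0   S1  S2  S1 
   S1   S0  S3  S0 
   S2   S0  S4  S0 
 * S3   S1  S5  S1 
 * S4   S6  S5  S1 
   S5   S7  S4  S0 
   S6   S7  S7  S7 
   S7   S6  S6  S6 
(> = start, * = accepting)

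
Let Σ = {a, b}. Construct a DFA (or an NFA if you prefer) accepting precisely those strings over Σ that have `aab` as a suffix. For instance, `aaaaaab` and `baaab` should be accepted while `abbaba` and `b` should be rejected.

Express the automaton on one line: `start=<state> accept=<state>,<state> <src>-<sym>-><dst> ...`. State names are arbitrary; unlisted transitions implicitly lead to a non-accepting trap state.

Remember how much of `aab` the current input suffix matches. State q0 means no match yet; q1 means the last symbol is `a`; q2 means the last 2 symbols are `aa`; q3 means the last 3 symbols are `aab`. Only q3 accepts. On a mismatch, fall back to the longest proper suffix that is still a prefix of `aab`.
4 states suffice.
        a   b  
>  q0   q1  q0 
   q1   q2  q0 
   q2   q2  q3 
 * q3   q1  q0 
(> = start, * = accepting)

start=q0 accept=q3 q0-a->q1 q0-b->q0 q1-a->q2 q1-b->q0 q2-a->q2 q2-b->q3 q3-a->q1 q3-b->q0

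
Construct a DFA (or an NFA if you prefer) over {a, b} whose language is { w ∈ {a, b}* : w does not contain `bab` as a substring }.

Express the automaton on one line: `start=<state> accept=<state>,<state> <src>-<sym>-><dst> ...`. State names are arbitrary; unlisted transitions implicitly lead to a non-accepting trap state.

start=S0 accept=S0,S1,S2 S0-a->S0 S0-b->S1 S1-a->S2 S1-b->S1 S2-a->S0 S2-b->S3 S3-a->S3 S3-b->S3

This is the complement of 'contains `bab`'. Use the same substring-matching states — S0 through S3 holding how much of `bab` has just been matched — but flip the accepting set: everything except the trap S3 accepts.
4 states suffice.
        a   b  
>* S0   S0  S1 
 * S1   S2  S1 
 * S2   S0  S3 
   S3   S3  S3 
(> = start, * = accepting)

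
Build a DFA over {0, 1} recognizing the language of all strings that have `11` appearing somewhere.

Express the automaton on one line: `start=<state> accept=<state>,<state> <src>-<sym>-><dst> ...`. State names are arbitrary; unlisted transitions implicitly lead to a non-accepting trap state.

Track how much of `11` has been matched so far: state A is no progress, C is the absorbing accept state reached once `11` has occurred. Intermediate states record partial matches; on a mismatch, fall back to the longest reusable overlap.
With 3 states:
       0  1 
>  A   A  B 
   B   A  C 
 * C   C  C 
(> = start, * = accepting)

start=A accept=C A-0->A A-1->B B-0->A B-1->C C-0->C C-1->C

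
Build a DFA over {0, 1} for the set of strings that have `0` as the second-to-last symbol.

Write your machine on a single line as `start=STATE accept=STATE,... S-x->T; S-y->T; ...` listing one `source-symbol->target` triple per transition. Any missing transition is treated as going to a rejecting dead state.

A DFA must remember the last 2 symbols (since which symbol is second-to-last isn't known until the input ends). Use one state per possible window of the last ≤2 symbols; accept from those whose window starts with `0`.
With 7 states:
        0   1  
>  S0   S1  S2 
   S1   S3  S4 
   S2   S5  S6 
 * S3   S3  S4 
 * S4   S5  S6 
   S5   S3  S4 
   S6   S5  S6 
(> = start, * = accepting)

start=S0; accept=S3,S4; S0-0->S1; S0-1->S2; S1-0->S3; S1-1->S4; S2-0->S5; S2-1->S6; S3-0->S3; S3-1->S4; S4-0->S5; S4-1->S6; S5-0->S3; S5-1->S4; S6-0->S5; S6-1->S6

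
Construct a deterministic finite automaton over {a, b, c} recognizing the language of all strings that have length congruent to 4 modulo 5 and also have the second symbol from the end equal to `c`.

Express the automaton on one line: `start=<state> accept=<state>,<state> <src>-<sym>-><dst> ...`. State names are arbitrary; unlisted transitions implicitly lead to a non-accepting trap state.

Build one automaton per condition and run them in lockstep. The first has 5 states tracking the input length modulo 5; the second has 13 states tracking the last 2 symbols read. A product state is a pair (one from each), accepting exactly when both do. Minimizing collapses redundant product states.
        a   b   c  
>  s0   s1  s1  s1 
   s1   s2  s2  s2 
   s2   s3  s3  s4 
   s3   s5  s5  s5 
   s4   s6  s6  s6 
   s5   s0  s0  s0 
 * s6   s0  s0  s0 
(> = start, * = accepting)

start=s0 accept=s6 s0-a->s1 s0-b->s1 s0-c->s1 s1-a->s2 s1-b->s2 s1-c->s2 s2-a->s3 s2-b->s3 s2-c->s4 s3-a->s5 s3-b->s5 s3-c->s5 s4-a->s6 s4-b->s6 s4-c->s6 s5-a->s0 s5-b->s0 s5-c->s0 s6-a->s0 s6-b->s0 s6-c->s0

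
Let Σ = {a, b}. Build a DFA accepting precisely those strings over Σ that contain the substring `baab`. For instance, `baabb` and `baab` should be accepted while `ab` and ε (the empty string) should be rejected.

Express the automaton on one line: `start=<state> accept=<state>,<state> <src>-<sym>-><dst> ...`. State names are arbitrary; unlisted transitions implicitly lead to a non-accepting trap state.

start=q0 accept=q4 q0-a->q0 q0-b->q1 q1-a->q2 q1-b->q1 q2-a->q3 q2-b->q1 q3-a->q0 q3-b->q4 q4-a->q4 q4-b->q4

Track how much of `baab` has been matched so far: state q0 is no progress, q4 is the absorbing accept state reached once `baab` has occurred. Intermediate states record partial matches; on a mismatch, fall back to the longest reusable overlap.
With 5 states:
        a   b  
>  q0   q0  q1 
   q1   q2  q1 
   q2   q3  q1 
   q3   q0  q4 
 * q4   q4  q4 
(> = start, * = accepting)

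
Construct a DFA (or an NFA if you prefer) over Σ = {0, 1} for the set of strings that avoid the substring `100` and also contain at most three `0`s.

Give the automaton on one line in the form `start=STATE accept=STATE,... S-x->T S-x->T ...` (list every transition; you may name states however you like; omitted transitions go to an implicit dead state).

Handle the two conditions separately and then intersect. The first has 4 states tracking partial matches of the forbidden pattern `100`; the second has 5 states tracking the count of `0`s, saturating at 4. A product state is a pair (one from each), accepting exactly when both do.
With 17 states:
          0    1  
>* S0     S1   S2 
 * S1     S3   S4 
 * S2     S5   S2 
 * S3     S6   S7 
 * S4     S8   S4 
 * S5     S9   S4 
 * S6    S10  S11 
 * S7    S12   S7 
 * S8    S13   S7 
   S9    S13   S9 
   S10   S10  S14 
 * S11   S15  S11 
 * S12   S16  S11 
   S13   S16  S13 
   S14   S15  S14 
   S15   S16  S14 
   S16   S16  S16 
(> = start, * = accepting)

start=S0 accept=S0,S1,S2,S3,S4,S5,S6,S7,S8,S11,S12 S0-0->S1 S0-1->S2 S1-0->S3 S1-1->S4 S2-0->S5 S2-1->S2 S3-0->S6 S3-1->S7 S4-0->S8 S4-1->S4 S5-0->S9 S5-1->S4 S6-0->S10 S6-1->S11 S7-0->S12 S7-1->S7 S8-0->S13 S8-1->S7 S9-0->S13 S9-1->S9 S10-0->S10 S10-1->S14 S11-0->S15 S11-1->S11 S12-0->S16 S12-1->S11 S13-0->S16 S13-1->S13 S14-0->S15 S14-1->S14 S15-0->S16 S15-1->S14 S16-0->S16 S16-1->S16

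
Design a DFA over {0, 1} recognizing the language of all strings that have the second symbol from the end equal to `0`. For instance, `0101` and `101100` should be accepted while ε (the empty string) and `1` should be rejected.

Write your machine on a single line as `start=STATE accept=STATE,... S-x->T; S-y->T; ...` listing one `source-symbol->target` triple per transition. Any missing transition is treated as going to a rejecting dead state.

A DFA must remember the last 2 symbols (since which symbol is second-to-last isn't known until the input ends). Use one state per possible window of the last ≤2 symbols; accept from those whose window starts with `0`.
7 states suffice.
        0   1  
>  q0   q1  q2 
   q1   q3  q4 
   q2   q5  q6 
 * q3   q3  q4 
 * q4   q5  q6 
   q5   q3  q4 
   q6   q5  q6 
(> = start, * = accepting)

start=q0; accept=q3,q4; q0-0->q1; q0-1->q2; q1-0->q3; q1-1->q4; q2-0->q5; q2-1->q6; q3-0->q3; q3-1->q4; q4-0->q5; q4-1->q6; q5-0->q3; q5-1->q4; q6-0->q5; q6-1->q6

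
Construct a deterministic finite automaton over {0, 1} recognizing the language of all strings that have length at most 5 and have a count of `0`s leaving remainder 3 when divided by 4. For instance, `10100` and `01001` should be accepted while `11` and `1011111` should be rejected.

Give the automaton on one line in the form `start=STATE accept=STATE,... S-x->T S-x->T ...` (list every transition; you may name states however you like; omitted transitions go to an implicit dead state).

Build one automaton per condition and run them in lockstep. One (7 states) tracks the input length, saturating at 6; the other (4 states) tracks the count of `0`s modulo 4. Each combined state is a pair, one component from each; accept when both components accept.
A 22-state machine:
          0    1  
>  q0     q1   q2 
   q1     q3   q4 
   q2     q4   q5 
   q3     q6   q7 
   q4     q7   q8 
   q5     q8   q9 
 * q6    q10  q11 
   q7    q11  q12 
   q8    q12  q13 
   q9    q13  q10 
   q10   q14  q15 
 * q11   q15  q16 
   q12   q16  q17 
   q13   q17  q14 
   q14   q18  q19 
   q15   q19  q20 
 * q16   q20  q21 
   q17   q21  q18 
   q18   q21  q18 
   q19   q18  q19 
   q20   q19  q20 
   q21   q20  q21 
(> = start, * = accepting)

start=q0 accept=q6,q11,q16 q0-0->q1 q0-1->q2 q1-0->q3 q1-1->q4 q2-0->q4 q2-1->q5 q3-0->q6 q3-1->q7 q4-0->q7 q4-1->q8 q5-0->q8 q5-1->q9 q6-0->q10 q6-1->q11 q7-0->q11 q7-1->q12 q8-0->q12 q8-1->q13 q9-0->q13 q9-1->q10 q10-0->q14 q10-1->q15 q11-0->q15 q11-1->q16 q12-0->q16 q12-1->q17 q13-0->q17 q13-1->q14 q14-0->q18 q14-1->q19 q15-0->q19 q15-1->q20 q16-0->q20 q16-1->q21 q17-0->q21 q17-1->q18 q18-0->q21 q18-1->q18 q19-0->q18 q19-1->q19 q20-0->q19 q20-1->q20 q21-0->q20 q21-1->q21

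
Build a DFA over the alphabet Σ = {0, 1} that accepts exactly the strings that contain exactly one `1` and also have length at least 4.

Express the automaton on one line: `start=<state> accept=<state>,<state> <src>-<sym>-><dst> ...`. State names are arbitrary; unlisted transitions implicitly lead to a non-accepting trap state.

start=q0 accept=q8 q0-0->q1 q0-1->q2 q1-0->q3 q1-1->q4 q2-0->q4 q2-1->q5 q3-0->q6 q3-1->q7 q4-0->q7 q4-1->q5 q5-0->q5 q5-1->q5 q6-0->q6 q6-1->q8 q7-0->q8 q7-1->q5 q8-0->q8 q8-1->q5

Build one automaton per condition and run them in lockstep. One (3 states) tracks the count of `1`s, saturating at 2; the other (6 states) tracks the input length, saturating at 5. Each combined state is a pair, one component from each; accept when both components accept. Equivalent product states are then merged.
9 states suffice.
        0   1  
>  q0   q1  q2 
   q1   q3  q4 
   q2   q4  q5 
   q3   q6  q7 
   q4   q7  q5 
   q5   q5  q5 
   q6   q6  q8 
   q7   q8  q5 
 * q8   q8  q5 
(> = start, * = accepting)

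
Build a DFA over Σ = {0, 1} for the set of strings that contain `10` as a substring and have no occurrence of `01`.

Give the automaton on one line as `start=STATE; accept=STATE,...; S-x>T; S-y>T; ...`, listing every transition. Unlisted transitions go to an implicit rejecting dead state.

Run two small machines in parallel and take their product. The first has 3 states tracking whether and how much of `10` has been seen; the second has 3 states tracking partial matches of the forbidden pattern `01`. A product state is a pair (one from each), accepting exactly when both do. After merging equivalent states the machine shrinks.
A 4-state machine:
        0   1  
>  q0   q1  q2 
   q1   q1  q1 
   q2   q3  q2 
 * q3   q3  q1 
(> = start, * = accepting)

start=q0; accept=q3; q0-0>q1; q0-1>q2; q1-0>q1; q1-1>q1; q2-0>q3; q2-1>q2; q3-0>q3; q3-1>q1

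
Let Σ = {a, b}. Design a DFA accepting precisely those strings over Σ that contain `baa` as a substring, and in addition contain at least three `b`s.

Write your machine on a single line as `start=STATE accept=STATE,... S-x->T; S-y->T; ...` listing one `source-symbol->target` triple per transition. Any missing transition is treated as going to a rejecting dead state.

start=q0; accept=q10,q12; q0-a->q0; q0-b->q1; q1-a->q2; q1-b->q3; q2-a->q4; q2-b->q3; q3-a->q5; q3-b->q6; q4-a->q4; q4-b->q7; q5-a->q7; q5-b->q6; q6-a->q8; q6-b->q9; q7-a->q7; q7-b->q10; q8-a->q10; q8-b->q9; q9-a->q11; q9-b->q9; q10-a->q10; q10-b->q12; q11-a->q12; q11-b->q9; q12-a->q12; q12-b->q12

Run two small machines in parallel and take their product. One (4 states) tracks whether and how much of `baa` has been seen; the other (5 states) tracks the count of `b`s, saturating at 4. Each combined state is a pair, one component from each; accept when both components accept.
          a    b  
>  q0     q0   q1 
   q1     q2   q3 
   q2     q4   q3 
   q3     q5   q6 
   q4     q4   q7 
   q5     q7   q6 
   q6     q8   q9 
   q7     q7  q10 
   q8    q10   q9 
   q9    q11   q9 
 * q10   q10  q12 
   q11   q12   q9 
 * q12   q12  q12 
(> = start, * = accepting)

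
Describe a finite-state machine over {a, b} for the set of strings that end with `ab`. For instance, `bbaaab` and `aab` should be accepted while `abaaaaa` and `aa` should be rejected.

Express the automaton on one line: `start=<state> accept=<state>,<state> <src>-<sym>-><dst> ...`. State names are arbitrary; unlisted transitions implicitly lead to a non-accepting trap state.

Remember how much of `ab` the current input suffix matches. State S0 means no match yet; S1 means the last symbol is `a`; S2 means the last 2 symbols are `ab`. Only S2 accepts. On a mismatch, fall back to the longest proper suffix that is still a prefix of `ab`.
3 states suffice.
        a   b  
>  S0   S1  S0 
   S1   S1  S2 
 * S2   S1  S0 
(> = start, * = accepting)

start=S0 accept=S2 S0-a->S1 S0-b->S0 S1-a->S1 S1-b->S2 S2-a->S1 S2-b->S0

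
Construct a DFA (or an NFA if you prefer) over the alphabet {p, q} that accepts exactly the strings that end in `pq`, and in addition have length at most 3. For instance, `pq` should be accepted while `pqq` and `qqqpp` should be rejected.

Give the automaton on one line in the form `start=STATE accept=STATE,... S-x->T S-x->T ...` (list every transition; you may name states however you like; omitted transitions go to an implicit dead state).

start=S0 accept=S4 S0-p->S1 S0-q->S2 S1-p->S3 S1-q->S4 S2-p->S3 S2-q->S5 S3-p->S5 S3-q->S4 S4-p->S5 S4-q->S5 S5-p->S5 S5-q->S5

Run two small machines in parallel and take their product. One (3 states) tracks how much of the suffix `pq` has currently been matched; the other (5 states) tracks the input length, saturating at 4. Each combined state is a pair, one component from each; accept when both components accept. After merging equivalent states the machine shrinks.
With 6 states:
        p   q  
>  S0   S1  S2 
   S1   S3  S4 
   S2   S3  S5 
   S3   S5  S4 
 * S4   S5  S5 
   S5   S5  S5 
(> = start, * = accepting)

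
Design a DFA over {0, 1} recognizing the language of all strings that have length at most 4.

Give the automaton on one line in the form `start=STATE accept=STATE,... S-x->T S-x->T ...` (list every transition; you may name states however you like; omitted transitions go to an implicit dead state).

start=s0 accept=s0,s1,s2,s3,s4 s0-0->s1 s0-1->s1 s1-0->s2 s1-1->s2 s2-0->s3 s2-1->s3 s3-0->s4 s3-1->s4 s4-0->s5 s4-1->s5 s5-0->s5 s5-1->s5

Count input length up to 5: every symbol moves from s0 toward s5, which means 'more than 4' and absorbs. Accept from {s0, s1, s2, s3, s4}.
6 states suffice.
        0   1  
>* s0   s1  s1 
 * s1   s2  s2 
 * s2   s3  s3 
 * s3   s4  s4 
 * s4   s5  s5 
   s5   s5  s5 
(> = start, * = accepting)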